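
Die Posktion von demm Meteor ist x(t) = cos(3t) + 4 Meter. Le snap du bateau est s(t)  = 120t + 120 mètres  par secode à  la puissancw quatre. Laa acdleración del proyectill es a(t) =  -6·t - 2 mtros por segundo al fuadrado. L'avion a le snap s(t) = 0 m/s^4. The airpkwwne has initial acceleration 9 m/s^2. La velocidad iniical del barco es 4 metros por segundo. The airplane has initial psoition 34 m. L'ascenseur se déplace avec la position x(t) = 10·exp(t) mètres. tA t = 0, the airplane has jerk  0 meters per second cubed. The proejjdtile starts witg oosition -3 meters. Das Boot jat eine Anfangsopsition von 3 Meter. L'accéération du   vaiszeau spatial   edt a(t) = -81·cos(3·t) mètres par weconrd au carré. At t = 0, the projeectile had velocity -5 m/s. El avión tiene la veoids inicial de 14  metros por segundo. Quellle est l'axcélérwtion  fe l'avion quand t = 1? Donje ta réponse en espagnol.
Para resolver esto, necesitamos tomar 2 antiderivadas de nuestra ecuación del snap s(t) = 0. Integrando el snap y usando la condición inicial j(0) = 0, obtenemos j(t) = 0. La integral de la sacudida, con a(0) = 9, da la aceleración: a(t) = 9. De la ecuación de la aceleración a(t) = 9, sustituimos t = 1 para obtener a = 9.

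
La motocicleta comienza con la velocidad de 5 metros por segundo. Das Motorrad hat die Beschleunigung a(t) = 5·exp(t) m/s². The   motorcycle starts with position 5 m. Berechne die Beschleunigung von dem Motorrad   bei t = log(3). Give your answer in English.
Using a(t) = 5·exp(t) and substituting t = log(3), we find a = 15.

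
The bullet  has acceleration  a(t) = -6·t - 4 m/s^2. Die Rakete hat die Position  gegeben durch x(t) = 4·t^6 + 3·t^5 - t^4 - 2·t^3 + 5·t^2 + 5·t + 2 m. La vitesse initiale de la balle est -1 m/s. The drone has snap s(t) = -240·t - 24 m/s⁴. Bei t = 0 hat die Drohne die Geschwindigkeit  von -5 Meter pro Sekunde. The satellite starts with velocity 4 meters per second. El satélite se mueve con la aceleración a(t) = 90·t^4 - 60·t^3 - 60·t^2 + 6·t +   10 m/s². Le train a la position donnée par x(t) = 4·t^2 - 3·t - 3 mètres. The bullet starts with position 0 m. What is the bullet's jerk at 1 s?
To solve this, we need to take 1 derivative of our acceleration equation a(t) = -6·t - 4. Differentiating acceleration, we get jerk: j(t) = -6. From the given jerk equation j(t) = -6, we substitute t = 1 to get j = -6.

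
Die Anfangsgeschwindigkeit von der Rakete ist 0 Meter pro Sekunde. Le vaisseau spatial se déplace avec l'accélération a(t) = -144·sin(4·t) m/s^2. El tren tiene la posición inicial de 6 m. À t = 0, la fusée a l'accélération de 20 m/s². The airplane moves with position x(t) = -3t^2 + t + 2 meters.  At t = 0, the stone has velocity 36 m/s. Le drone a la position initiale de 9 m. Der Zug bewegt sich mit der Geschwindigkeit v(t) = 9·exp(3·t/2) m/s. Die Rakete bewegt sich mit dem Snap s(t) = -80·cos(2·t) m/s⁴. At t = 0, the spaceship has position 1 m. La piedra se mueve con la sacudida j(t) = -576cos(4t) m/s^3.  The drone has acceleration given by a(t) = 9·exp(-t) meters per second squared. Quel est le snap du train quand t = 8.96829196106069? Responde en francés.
Nous devons dériver notre équation de la vitesse v(t) = 9·exp(3·t/2) 3 fois. En dérivant la vitesse, nous obtenons l'accélération: a(t) = 27·exp(3·t/2)/2. La dérivée de l'accélération donne le jerk: j(t) = 81·exp(3·t/2)/4. En prenant d/dt de j(t), nous trouvons s(t) = 243·exp(3·t/2)/8. En utilisant s(t) = 243·exp(3·t/2)/8 et en substituant t = 8.96829196106069, nous trouvons s = 21126903.7027064.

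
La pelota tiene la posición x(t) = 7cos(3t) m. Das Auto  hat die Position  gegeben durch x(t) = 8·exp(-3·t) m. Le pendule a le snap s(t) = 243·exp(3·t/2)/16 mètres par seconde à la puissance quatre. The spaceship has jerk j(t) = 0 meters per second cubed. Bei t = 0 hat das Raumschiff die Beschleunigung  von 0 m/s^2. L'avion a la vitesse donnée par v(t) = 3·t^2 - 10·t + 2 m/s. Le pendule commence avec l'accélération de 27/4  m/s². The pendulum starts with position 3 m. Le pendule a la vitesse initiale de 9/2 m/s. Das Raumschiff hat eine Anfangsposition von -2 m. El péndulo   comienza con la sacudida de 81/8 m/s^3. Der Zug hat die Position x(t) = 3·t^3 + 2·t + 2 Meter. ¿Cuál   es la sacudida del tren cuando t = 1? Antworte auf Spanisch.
Debemos derivar nuestra ecuación de la posición x(t) = 3·t^3 + 2·t + 2 3 veces. Tomando d/dt de x(t), encontramos v(t) = 9·t^2 + 2. Tomando d/dt de v(t), encontramos a(t) = 18·t. Tomando d/dt de a(t), encontramos j(t) = 18. Tenemos la sacudida j(t) = 18. Sustituyendo t = 1: j(1) = 18.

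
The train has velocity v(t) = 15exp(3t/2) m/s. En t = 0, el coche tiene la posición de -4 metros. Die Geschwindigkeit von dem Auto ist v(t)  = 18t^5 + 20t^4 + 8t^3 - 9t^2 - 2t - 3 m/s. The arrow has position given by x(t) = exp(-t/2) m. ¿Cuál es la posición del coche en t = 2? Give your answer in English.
We must find the integral of our velocity equation v(t) = 18·t^5 + 20·t^4 + 8·t^3 - 9·t^2 - 2·t - 3 1 time. Taking ∫v(t)dt and applying x(0) = -4, we find x(t) = 3·t^6 + 4·t^5 + 2·t^4 - 3·t^3 - t^2 - 3·t - 4. From the given position equation x(t) = 3·t^6 + 4·t^5 + 2·t^4 - 3·t^3 - t^2 - 3·t - 4, we substitute t = 2 to get x = 314.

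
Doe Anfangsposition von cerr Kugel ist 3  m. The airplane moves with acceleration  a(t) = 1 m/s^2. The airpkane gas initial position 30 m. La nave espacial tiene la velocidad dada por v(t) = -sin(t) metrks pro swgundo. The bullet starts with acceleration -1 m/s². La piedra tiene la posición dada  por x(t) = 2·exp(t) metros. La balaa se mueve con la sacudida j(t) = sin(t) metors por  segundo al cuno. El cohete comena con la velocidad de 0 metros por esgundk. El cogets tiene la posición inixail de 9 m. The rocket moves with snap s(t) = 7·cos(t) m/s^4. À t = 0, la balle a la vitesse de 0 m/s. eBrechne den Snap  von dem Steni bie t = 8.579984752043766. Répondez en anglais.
Starting from position x(t) = 2·exp(t), we take 4 derivatives. The derivative of position gives velocity: v(t) = 2·exp(t). Taking d/dt of v(t), we find a(t) = 2·exp(t). Differentiating acceleration, we get jerk: j(t) = 2·exp(t). The derivative of jerk gives snap: s(t) = 2·exp(t). From the given snap equation s(t) = 2·exp(t), we substitute t = 8.579984752043766 to get s = 10648.0486883976.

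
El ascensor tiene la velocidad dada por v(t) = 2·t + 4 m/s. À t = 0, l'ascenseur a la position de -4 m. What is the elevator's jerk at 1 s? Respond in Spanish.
Debemos derivar nuestra ecuación de la velocidad v(t) = 2·t + 4 2 veces. Tomando d/dt de v(t), encontramos a(t) = 2. Tomando d/dt de a(t), encontramos j(t) = 0. Tenemos la sacudida j(t) = 0. Sustituyendo t = 1: j(1) = 0.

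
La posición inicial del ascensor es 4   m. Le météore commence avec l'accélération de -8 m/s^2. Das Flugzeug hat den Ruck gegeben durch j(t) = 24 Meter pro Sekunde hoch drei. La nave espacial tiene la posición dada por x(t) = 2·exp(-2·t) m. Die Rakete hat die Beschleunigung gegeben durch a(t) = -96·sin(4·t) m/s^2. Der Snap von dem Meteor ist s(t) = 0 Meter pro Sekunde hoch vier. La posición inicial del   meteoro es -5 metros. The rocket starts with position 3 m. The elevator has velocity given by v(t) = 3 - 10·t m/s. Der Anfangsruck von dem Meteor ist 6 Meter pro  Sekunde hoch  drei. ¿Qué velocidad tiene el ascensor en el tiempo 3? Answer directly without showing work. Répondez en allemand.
Die Geschwindigkeit bei t = 3 ist v = -27.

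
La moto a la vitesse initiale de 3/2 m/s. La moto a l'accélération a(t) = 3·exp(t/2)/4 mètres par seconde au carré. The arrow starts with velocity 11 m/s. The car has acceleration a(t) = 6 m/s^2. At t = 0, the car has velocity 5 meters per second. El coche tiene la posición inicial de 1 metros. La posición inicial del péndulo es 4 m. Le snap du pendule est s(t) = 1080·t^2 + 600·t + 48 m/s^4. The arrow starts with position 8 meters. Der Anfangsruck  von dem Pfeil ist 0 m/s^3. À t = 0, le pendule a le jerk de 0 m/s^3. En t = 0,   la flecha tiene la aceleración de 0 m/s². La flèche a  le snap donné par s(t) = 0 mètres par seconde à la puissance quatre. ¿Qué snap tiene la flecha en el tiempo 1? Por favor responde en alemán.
Mit s(t) = 0 und Einsetzen von t = 1, finden wir s = 0.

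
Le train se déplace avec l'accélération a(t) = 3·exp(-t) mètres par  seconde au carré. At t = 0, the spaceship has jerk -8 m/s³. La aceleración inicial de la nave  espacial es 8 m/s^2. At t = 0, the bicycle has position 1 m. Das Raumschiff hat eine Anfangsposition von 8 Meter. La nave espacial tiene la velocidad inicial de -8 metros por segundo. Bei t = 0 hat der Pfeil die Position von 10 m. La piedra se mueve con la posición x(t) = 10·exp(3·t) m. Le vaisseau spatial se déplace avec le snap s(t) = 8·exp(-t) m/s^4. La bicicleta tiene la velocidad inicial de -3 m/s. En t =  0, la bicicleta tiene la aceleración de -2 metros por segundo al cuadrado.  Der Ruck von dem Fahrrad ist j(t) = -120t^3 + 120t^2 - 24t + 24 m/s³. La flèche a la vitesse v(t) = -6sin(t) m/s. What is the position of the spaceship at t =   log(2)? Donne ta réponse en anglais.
We need to integrate our snap equation s(t) = 8·exp(-t) 4 times. Integrating snap and using the initial condition j(0) = -8, we get j(t) = -8·exp(-t). Taking ∫j(t)dt and applying a(0) = 8, we find a(t) = 8·exp(-t). Taking ∫a(t)dt and applying v(0) = -8, we find v(t) = -8·exp(-t). Integrating velocity and using the initial condition x(0) = 8, we get x(t) = 8·exp(-t). We have position x(t) = 8·exp(-t). Substituting t = log(2): x(log(2)) = 4.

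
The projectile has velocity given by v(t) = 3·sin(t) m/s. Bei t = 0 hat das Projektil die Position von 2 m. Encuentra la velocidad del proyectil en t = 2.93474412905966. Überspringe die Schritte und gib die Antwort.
La respuesta es 0.616129887965071.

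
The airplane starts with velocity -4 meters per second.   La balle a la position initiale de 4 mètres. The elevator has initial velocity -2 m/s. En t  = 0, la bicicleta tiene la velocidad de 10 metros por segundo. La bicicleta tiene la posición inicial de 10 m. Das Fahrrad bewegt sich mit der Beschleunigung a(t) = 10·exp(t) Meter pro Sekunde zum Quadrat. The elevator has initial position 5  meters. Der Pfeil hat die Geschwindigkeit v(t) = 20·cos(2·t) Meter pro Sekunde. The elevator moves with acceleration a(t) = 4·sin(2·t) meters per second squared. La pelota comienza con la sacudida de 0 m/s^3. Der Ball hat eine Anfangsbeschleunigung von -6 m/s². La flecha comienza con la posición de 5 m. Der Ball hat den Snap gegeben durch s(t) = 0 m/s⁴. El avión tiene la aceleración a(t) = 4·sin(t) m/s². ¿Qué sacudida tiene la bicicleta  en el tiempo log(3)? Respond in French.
Nous devons dériver notre équation de l'accélération a(t) = 10·exp(t) 1 fois. En dérivant l'accélération, nous obtenons le jerk: j(t) = 10·exp(t). Nous avons le jerk j(t) = 10·exp(t). En substituant t = log(3): j(log(3)) = 30.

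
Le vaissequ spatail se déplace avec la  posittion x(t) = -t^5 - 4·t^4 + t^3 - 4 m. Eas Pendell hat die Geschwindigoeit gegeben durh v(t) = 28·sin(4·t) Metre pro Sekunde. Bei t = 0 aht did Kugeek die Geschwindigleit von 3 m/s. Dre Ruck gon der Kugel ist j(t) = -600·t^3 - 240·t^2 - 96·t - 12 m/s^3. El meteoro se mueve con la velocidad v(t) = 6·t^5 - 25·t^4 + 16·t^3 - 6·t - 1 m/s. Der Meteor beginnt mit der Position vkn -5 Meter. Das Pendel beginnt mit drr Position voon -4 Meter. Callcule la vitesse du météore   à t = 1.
En utilisant v(t) = 6·t^5 - 25·t^4 + 16·t^3 - 6·t - 1 et en substituant t = 1, nous trouvons v = -10.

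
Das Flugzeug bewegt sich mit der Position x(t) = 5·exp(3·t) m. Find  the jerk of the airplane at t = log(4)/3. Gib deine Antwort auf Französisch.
Pour résoudre ceci, nous devons prendre 3 dérivées de notre équation de la position x(t) = 5·exp(3·t). La dérivée de la position donne la vitesse: v(t) = 15·exp(3·t). La dérivée de la vitesse donne l'accélération: a(t) = 45·exp(3·t). En dérivant l'accélération, nous obtenons le jerk: j(t) = 135·exp(3·t). Nous avons le jerk j(t) = 135·exp(3·t). En substituant t = log(4)/3: j(log(4)/3) = 540.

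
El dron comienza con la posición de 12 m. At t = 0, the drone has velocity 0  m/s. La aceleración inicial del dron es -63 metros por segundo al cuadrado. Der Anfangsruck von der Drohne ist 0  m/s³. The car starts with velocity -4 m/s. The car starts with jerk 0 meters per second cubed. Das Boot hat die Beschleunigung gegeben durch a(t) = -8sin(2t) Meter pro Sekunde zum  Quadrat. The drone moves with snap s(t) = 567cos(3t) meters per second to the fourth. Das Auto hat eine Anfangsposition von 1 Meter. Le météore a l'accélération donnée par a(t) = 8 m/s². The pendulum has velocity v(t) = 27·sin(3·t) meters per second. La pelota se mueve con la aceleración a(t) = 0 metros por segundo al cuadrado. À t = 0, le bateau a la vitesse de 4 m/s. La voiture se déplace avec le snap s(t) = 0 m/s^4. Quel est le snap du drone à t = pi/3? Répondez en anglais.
We have snap s(t) = 567·cos(3·t). Substituting t = pi/3: s(pi/3) = -567.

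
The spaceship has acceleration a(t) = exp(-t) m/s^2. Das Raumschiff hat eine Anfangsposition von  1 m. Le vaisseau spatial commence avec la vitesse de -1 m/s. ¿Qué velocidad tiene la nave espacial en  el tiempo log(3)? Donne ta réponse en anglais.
Starting from acceleration a(t) = exp(-t), we take 1 antiderivative. Integrating acceleration and using the initial condition v(0) = -1, we get v(t) = -exp(-t). Using v(t) = -exp(-t) and substituting t = log(3), we find v = -1/3.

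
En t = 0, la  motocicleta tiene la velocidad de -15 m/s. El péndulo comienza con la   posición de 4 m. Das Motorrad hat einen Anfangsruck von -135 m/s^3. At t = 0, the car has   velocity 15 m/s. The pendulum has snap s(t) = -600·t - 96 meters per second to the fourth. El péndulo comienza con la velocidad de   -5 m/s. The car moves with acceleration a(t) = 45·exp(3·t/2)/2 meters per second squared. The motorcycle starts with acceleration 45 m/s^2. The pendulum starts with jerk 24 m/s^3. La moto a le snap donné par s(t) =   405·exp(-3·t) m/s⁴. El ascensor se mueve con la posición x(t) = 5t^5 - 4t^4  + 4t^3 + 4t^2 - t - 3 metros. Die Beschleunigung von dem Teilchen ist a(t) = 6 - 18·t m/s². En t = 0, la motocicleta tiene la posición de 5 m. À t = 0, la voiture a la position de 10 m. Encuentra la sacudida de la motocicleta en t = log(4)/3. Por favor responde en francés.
En partant du snap s(t) = 405·exp(-3·t), nous prenons 1 intégrale. La primitive du snap, avec j(0) = -135, donne le jerk: j(t) = -135·exp(-3·t). De l'équation du jerk j(t) = -135·exp(-3·t), nous substituons t = log(4)/3 pour obtenir j = -135/4.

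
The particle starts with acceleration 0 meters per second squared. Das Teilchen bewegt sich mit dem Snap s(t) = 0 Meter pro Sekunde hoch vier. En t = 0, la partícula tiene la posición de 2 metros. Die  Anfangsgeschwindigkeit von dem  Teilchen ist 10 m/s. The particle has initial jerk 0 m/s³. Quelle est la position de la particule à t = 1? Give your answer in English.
To solve this, we need to take 4 integrals of our snap equation s(t) = 0. Integrating snap and using the initial condition j(0) = 0, we get j(t) = 0. The integral of jerk, with a(0) = 0, gives acceleration: a(t) = 0. The integral of acceleration, with v(0) = 10, gives velocity: v(t) = 10. Finding the antiderivative of v(t) and using x(0) = 2: x(t) = 10·t + 2. We have position x(t) = 10·t + 2. Substituting t = 1: x(1) = 12.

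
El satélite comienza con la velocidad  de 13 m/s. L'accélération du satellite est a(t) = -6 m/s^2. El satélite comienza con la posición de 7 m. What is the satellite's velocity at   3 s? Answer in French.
Nous devons trouver la primitive de notre équation de l'accélération a(t) = -6 1 fois. La primitive de l'accélération, avec v(0) = 13, donne la vitesse: v(t) = 13 - 6·t. Nous avons la vitesse v(t) = 13 - 6·t. En substituant t = 3: v(3) = -5.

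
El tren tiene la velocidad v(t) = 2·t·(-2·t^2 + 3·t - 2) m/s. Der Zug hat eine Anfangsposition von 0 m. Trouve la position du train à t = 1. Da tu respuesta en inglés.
To find the answer, we compute 1 antiderivative of v(t) = 2·t·(-2·t^2 + 3·t - 2). The integral of velocity is position. Using x(0) = 0, we get x(t) = -t^4 + 2·t^3 - 2·t^2. We have position x(t) = -t^4 + 2·t^3 - 2·t^2. Substituting t = 1: x(1) = -1.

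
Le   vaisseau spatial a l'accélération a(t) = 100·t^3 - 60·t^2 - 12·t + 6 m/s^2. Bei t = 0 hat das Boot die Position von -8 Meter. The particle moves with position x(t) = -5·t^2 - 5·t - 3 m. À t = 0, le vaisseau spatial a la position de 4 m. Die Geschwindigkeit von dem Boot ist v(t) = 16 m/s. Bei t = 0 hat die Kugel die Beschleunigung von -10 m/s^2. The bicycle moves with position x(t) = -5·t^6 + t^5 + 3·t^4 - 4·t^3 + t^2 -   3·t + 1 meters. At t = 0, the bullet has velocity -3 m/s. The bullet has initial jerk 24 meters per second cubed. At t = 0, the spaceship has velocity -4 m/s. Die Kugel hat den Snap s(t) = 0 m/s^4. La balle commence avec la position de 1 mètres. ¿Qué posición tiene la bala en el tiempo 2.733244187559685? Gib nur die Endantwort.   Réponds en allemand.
x(2.733244187559685) = 37.1233046862227.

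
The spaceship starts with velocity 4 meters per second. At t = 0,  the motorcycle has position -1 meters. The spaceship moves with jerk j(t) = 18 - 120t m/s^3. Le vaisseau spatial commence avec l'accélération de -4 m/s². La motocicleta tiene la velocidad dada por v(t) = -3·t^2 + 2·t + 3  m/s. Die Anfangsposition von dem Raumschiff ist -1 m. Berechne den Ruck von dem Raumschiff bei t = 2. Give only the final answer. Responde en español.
j(2) = -222.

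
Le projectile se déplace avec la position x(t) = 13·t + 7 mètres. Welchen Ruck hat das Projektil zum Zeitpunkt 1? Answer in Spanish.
Debemos derivar nuestra ecuación de la posición x(t) = 13·t + 7 3 veces. Derivando la posición, obtenemos la velocidad: v(t) = 13. La derivada de la velocidad da la aceleración: a(t) = 0. Tomando d/dt de a(t), encontramos j(t) = 0. Tenemos la sacudida j(t) = 0. Sustituyendo t = 1: j(1) = 0.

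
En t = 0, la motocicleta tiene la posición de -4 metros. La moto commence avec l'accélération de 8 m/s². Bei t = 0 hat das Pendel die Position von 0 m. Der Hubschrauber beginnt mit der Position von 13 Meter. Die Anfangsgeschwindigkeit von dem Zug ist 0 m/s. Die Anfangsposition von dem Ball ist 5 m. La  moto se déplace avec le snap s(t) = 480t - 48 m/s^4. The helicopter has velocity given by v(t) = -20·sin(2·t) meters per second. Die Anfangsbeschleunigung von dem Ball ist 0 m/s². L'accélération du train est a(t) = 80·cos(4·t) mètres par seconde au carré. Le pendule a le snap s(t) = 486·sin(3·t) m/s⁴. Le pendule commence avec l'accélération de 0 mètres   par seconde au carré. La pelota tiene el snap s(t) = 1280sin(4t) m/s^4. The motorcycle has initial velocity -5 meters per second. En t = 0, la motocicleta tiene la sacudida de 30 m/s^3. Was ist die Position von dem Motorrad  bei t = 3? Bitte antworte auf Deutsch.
Ausgehend von dem Snap s(t) = 480·t - 48, nehmen wir 4 Stammfunktionen. Das Integral von dem Snap, mit j(0) = 30, ergibt den Ruck: j(t) = 240·t^2 - 48·t + 30. Durch Integration von dem Ruck und Verwendung der Anfangsbedingung a(0) = 8, erhalten wir a(t) = 80·t^3 - 24·t^2 + 30·t + 8. Das Integral von der Beschleunigung ist die Geschwindigkeit. Mit v(0) = -5 erhalten wir v(t) = 20·t^4 - 8·t^3 + 15·t^2 + 8·t - 5. Mit ∫v(t)dt und Anwendung von x(0) = -4, finden wir x(t) = 4·t^5 - 2·t^4 + 5·t^3 + 4·t^2 - 5·t - 4. Mit x(t) = 4·t^5 - 2·t^4 + 5·t^3 + 4·t^2 - 5·t - 4 und Einsetzen von t = 3, finden wir x = 962.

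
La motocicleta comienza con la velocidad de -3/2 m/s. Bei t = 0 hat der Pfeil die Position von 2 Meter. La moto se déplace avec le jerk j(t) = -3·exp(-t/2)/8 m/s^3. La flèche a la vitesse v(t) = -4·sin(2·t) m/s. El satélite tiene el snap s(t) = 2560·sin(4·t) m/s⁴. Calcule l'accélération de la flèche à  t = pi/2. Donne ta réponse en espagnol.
Partiendo de la velocidad v(t) = -4·sin(2·t), tomamos 1 derivada. La derivada de la velocidad da la aceleración: a(t) = -8·cos(2·t). De la ecuación de la aceleración a(t) = -8·cos(2·t), sustituimos t = pi/2 para obtener a = 8.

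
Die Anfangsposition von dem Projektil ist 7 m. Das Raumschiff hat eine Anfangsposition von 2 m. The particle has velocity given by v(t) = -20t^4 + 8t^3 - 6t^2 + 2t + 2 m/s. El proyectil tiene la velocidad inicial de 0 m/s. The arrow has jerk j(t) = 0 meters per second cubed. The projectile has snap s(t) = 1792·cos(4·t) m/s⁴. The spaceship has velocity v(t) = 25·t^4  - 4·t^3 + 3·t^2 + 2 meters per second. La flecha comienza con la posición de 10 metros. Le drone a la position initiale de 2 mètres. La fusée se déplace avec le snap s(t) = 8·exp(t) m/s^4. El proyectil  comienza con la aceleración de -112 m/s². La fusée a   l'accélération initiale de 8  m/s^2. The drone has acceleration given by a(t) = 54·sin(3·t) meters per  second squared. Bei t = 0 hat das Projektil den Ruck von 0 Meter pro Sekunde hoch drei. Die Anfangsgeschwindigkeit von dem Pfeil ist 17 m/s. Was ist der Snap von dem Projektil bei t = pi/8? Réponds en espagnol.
Tenemos el snap s(t) = 1792·cos(4·t). Sustituyendo t = pi/8: s(pi/8) = 0.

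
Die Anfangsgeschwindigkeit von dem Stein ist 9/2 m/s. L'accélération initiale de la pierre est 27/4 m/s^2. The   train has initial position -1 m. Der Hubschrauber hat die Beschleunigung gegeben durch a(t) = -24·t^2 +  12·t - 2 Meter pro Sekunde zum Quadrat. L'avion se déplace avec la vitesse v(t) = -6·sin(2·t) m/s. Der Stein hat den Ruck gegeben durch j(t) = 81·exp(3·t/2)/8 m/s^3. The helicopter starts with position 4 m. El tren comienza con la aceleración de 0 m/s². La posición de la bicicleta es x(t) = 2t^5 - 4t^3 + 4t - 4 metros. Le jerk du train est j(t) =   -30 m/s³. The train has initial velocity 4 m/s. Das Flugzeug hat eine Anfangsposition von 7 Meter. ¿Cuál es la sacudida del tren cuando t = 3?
Usando j(t) = -30 y sustituyendo t = 3, encontramos j = -30.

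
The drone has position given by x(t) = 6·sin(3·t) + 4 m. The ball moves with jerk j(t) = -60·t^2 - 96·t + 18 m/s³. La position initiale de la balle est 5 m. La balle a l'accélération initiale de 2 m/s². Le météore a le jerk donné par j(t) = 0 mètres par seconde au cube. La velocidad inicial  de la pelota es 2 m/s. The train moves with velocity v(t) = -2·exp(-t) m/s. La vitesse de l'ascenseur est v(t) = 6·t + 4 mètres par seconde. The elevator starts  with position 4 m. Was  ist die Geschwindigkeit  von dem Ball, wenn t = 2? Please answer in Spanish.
Partiendo de la sacudida j(t) = -60·t^2 - 96·t + 18, tomamos 2 integrales. La antiderivada de la sacudida es la aceleración. Usando a(0) = 2, obtenemos a(t) = -20·t^3 - 48·t^2 + 18·t + 2. Tomando ∫a(t)dt y aplicando v(0) = 2, encontramos v(t) = -5·t^4 - 16·t^3 + 9·t^2 + 2·t + 2. Tenemos la velocidad v(t) = -5·t^4 - 16·t^3 + 9·t^2 + 2·t + 2. Sustituyendo t = 2: v(2) = -166.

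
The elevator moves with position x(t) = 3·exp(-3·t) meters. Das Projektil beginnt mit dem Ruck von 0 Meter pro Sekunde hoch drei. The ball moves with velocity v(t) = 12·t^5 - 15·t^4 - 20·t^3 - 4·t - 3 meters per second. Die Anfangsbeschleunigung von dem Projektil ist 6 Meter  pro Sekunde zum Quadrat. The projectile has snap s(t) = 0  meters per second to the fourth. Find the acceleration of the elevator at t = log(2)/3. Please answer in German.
Ausgehend von der Position x(t) = 3·exp(-3·t), nehmen wir 2 Ableitungen. Mit d/dt von x(t) finden wir v(t) = -9·exp(-3·t). Mit d/dt von v(t) finden wir a(t) = 27·exp(-3·t). Mit a(t) = 27·exp(-3·t) und Einsetzen von t = log(2)/3, finden wir a = 27/2.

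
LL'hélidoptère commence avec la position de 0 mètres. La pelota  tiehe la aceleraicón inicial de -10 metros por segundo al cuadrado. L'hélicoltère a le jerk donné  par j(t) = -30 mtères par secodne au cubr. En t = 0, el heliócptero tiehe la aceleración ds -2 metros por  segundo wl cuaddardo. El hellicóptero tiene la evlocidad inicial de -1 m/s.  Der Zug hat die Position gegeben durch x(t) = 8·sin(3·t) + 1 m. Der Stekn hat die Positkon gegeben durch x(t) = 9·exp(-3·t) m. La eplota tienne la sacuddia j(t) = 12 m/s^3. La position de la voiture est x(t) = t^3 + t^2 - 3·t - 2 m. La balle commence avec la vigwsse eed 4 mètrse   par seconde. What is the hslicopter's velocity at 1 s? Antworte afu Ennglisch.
To find the answer, we compute 2 antiderivatives of j(t) = -30. The antiderivative of jerk, with a(0) = -2, gives acceleration: a(t) = -30·t - 2. Finding the antiderivative of a(t) and using v(0) = -1: v(t) = -15·t^2 - 2·t - 1. Using v(t) = -15·t^2 - 2·t - 1 and substituting t = 1, we find v = -18.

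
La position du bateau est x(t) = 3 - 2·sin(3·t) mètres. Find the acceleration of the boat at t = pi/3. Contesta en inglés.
We must differentiate our position equation x(t) = 3 - 2·sin(3·t) 2 times. Differentiating position, we get velocity: v(t) = -6·cos(3·t). Taking d/dt of v(t), we find a(t) = 18·sin(3·t). From the given acceleration equation a(t) = 18·sin(3·t), we substitute t = pi/3 to get a = 0.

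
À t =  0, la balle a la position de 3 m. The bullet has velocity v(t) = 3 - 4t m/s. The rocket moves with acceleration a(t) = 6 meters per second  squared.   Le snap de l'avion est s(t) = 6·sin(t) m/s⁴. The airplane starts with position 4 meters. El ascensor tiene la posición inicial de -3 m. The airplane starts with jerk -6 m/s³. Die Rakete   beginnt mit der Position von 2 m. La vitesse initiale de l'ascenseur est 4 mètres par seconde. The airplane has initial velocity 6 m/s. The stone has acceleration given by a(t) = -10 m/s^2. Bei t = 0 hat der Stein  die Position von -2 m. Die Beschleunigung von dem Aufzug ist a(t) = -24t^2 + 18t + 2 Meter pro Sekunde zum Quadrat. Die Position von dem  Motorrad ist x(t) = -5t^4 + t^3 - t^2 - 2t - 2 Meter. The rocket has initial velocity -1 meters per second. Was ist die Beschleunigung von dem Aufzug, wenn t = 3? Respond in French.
En utilisant a(t) = -24·t^2 + 18·t + 2 et en substituant t = 3, nous trouvons a = -160.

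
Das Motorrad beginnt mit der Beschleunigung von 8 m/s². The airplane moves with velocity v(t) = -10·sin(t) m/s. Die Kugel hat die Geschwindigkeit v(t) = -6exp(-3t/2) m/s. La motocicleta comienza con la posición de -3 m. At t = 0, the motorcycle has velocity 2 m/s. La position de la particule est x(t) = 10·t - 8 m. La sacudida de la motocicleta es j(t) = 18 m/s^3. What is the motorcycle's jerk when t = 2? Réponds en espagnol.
Tenemos la sacudida j(t) = 18. Sustituyendo t = 2: j(2) = 18.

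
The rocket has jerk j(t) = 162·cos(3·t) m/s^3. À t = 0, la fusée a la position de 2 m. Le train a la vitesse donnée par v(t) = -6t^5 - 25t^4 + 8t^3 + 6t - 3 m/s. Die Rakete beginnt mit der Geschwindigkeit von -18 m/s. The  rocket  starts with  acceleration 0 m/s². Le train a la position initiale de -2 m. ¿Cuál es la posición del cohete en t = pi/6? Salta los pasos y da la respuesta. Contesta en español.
La posición en t = pi/6 es x = -4.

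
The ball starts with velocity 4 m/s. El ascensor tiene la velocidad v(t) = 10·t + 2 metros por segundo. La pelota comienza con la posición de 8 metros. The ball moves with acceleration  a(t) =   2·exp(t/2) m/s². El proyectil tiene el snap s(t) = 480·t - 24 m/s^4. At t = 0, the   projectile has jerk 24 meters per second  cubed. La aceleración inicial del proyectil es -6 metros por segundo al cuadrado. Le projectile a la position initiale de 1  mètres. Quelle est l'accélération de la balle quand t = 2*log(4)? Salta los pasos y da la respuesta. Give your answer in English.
At t = 2*log(4), a = 8.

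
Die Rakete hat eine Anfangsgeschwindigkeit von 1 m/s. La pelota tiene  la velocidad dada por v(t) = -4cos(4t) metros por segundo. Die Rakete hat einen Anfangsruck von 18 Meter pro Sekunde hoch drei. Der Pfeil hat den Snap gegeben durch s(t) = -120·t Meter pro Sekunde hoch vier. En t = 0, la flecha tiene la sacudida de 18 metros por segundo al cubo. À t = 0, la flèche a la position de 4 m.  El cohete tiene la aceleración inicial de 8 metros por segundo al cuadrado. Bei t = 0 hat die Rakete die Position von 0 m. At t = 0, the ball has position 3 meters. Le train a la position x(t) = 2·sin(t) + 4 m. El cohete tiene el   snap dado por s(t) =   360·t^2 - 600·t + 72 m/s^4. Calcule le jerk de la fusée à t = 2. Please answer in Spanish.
Necesitamos integrar nuestra ecuación del snap s(t) = 360·t^2 - 600·t + 72 1 vez. La integral del snap, con j(0) = 18, da la sacudida: j(t) = 120·t^3 - 300·t^2 + 72·t + 18. Tenemos la sacudida j(t) = 120·t^3 - 300·t^2 + 72·t + 18. Sustituyendo t = 2: j(2) = -78.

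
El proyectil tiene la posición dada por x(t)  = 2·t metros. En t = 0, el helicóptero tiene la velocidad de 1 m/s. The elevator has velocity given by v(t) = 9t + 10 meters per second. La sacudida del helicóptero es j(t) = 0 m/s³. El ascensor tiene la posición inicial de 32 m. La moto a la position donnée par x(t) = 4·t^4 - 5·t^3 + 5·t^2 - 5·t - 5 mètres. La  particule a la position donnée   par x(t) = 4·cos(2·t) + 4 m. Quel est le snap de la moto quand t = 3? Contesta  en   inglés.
We must differentiate our position equation x(t) = 4·t^4 - 5·t^3 + 5·t^2 - 5·t - 5 4 times. Taking d/dt of x(t), we find v(t) = 16·t^3 - 15·t^2 + 10·t - 5. Differentiating velocity, we get acceleration: a(t) = 48·t^2 - 30·t + 10. Taking d/dt of a(t), we find j(t) = 96·t - 30. Differentiating jerk, we get snap: s(t) = 96. Using s(t) = 96 and substituting t = 3, we find s = 96.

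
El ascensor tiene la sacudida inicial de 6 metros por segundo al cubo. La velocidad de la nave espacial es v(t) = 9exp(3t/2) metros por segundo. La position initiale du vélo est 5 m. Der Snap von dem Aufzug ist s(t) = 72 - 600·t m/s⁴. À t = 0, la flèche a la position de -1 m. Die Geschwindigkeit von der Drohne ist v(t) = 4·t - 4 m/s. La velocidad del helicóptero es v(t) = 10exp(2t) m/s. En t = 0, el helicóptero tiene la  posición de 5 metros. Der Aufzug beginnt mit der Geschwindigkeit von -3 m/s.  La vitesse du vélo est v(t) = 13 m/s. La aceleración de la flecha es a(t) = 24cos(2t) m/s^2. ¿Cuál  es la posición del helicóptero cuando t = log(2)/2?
Partiendo de la velocidad v(t) = 10·exp(2·t), tomamos 1 antiderivada. Tomando ∫v(t)dt y aplicando x(0) = 5, encontramos x(t) = 5·exp(2·t). Tenemos la posición x(t) = 5·exp(2·t). Sustituyendo t = log(2)/2: x(log(2)/2) = 10.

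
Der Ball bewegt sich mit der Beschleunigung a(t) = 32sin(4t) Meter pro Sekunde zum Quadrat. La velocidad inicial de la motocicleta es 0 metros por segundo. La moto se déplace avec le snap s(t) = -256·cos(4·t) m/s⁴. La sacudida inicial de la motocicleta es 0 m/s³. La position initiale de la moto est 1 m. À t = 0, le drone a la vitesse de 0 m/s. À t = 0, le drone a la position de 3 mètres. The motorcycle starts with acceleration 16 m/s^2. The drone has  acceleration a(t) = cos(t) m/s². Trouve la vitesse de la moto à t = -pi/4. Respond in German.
Ausgehend von dem Snap s(t) = -256·cos(4·t), nehmen wir 3 Stammfunktionen. Durch Integration von dem Snap und Verwendung der Anfangsbedingung j(0) = 0, erhalten wir j(t) = -64·sin(4·t). Das Integral von dem Ruck, mit a(0) = 16, ergibt die Beschleunigung: a(t) = 16·cos(4·t). Mit ∫a(t)dt und Anwendung von v(0) = 0, finden wir v(t) = 4·sin(4·t). Mit v(t) = 4·sin(4·t) und Einsetzen von t = -pi/4, finden wir v = 0.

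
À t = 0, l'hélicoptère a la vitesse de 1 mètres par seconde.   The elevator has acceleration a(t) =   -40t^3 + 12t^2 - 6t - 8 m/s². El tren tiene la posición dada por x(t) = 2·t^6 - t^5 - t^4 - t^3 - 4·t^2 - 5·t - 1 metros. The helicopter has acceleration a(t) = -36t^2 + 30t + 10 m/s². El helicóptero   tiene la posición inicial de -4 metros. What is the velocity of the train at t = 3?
We must differentiate our position equation x(t) = 2·t^6 - t^5 - t^4 - t^3 - 4·t^2 - 5·t - 1 1 time. The derivative of position gives velocity: v(t) = 12·t^5 - 5·t^4 - 4·t^3 - 3·t^2 - 8·t - 5. Using v(t) = 12·t^5 - 5·t^4 - 4·t^3 - 3·t^2 - 8·t - 5 and substituting t = 3, we find v = 2347.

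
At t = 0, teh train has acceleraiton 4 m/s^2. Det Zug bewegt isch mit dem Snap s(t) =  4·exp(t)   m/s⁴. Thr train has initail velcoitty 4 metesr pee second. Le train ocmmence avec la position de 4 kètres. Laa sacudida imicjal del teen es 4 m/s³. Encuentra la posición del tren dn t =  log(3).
Para resolver esto, necesitamos tomar 4 integrales de nuestra ecuación del snap s(t) = 4·exp(t). Integrando el snap y usando la condición inicial j(0) = 4, obtenemos j(t) = 4·exp(t). La integral de la sacudida es la aceleración. Usando a(0) = 4, obtenemos a(t) = 4·exp(t). La antiderivada de la aceleración, con v(0) = 4, da la velocidad: v(t) = 4·exp(t). Integrando la velocidad y usando la condición inicial x(0) = 4, obtenemos x(t) = 4·exp(t). Tenemos la posición x(t) = 4·exp(t). Sustituyendo t = log(3): x(log(3)) = 12.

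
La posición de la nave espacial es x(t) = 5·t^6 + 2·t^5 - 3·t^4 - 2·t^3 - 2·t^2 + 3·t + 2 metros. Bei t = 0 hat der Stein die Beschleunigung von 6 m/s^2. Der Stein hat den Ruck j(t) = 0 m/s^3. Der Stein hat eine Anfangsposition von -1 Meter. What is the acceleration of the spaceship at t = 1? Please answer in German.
Um dies zu lösen, müssen wir 2 Ableitungen unserer Gleichung für die Position x(t) = 5·t^6 + 2·t^5 - 3·t^4 - 2·t^3 - 2·t^2 + 3·t + 2 nehmen. Die Ableitung von der Position ergibt die Geschwindigkeit: v(t) = 30·t^5 + 10·t^4 - 12·t^3 - 6·t^2 - 4·t + 3. Mit d/dt von v(t) finden wir a(t) = 150·t^4 + 40·t^3 - 36·t^2 - 12·t - 4. Wir haben die Beschleunigung a(t) = 150·t^4 + 40·t^3 - 36·t^2 - 12·t - 4. Durch Einsetzen von t = 1: a(1) = 138.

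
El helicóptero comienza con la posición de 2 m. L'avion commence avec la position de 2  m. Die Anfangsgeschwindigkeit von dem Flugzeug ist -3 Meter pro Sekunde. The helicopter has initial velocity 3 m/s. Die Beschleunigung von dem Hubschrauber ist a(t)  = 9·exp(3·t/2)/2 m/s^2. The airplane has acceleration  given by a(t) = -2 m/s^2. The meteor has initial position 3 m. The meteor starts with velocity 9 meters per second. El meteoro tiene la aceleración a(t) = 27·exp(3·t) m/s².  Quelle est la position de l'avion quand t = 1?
Nous devons trouver l'intégrale de notre équation de l'accélération a(t) = -2 2 fois. La primitive de l'accélération est la vitesse. En utilisant v(0) = -3, nous obtenons v(t) = -2·t - 3. La primitive de la vitesse est la position. En utilisant x(0) = 2, nous obtenons x(t) = -t^2 - 3·t + 2. Nous avons la position x(t) = -t^2 - 3·t + 2. En substituant t = 1: x(1) = -2.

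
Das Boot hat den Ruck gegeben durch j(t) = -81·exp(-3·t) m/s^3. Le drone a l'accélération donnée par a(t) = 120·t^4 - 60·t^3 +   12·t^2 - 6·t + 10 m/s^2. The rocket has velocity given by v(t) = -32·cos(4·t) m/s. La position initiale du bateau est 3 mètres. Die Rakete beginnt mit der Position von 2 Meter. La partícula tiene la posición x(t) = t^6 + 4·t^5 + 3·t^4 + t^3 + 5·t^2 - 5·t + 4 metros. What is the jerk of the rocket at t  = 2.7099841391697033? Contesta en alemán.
Um dies zu lösen, müssen wir 2 Ableitungen unserer Gleichung für die Geschwindigkeit v(t) = -32·cos(4·t) nehmen. Die Ableitung von der Geschwindigkeit ergibt die Beschleunigung: a(t) = 128·sin(4·t). Die Ableitung von der Beschleunigung ergibt den Ruck: j(t) = 512·cos(4·t). Mit j(t) = 512·cos(4·t) und Einsetzen von t = 2.7099841391697033, finden wir j = -79.3651985016616.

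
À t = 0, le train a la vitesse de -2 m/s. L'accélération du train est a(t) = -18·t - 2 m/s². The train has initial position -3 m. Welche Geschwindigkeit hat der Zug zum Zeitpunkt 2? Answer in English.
We need to integrate our acceleration equation a(t) = -18·t - 2 1 time. Finding the integral of a(t) and using v(0) = -2: v(t) = -9·t^2 - 2·t - 2. Using v(t) = -9·t^2 - 2·t - 2 and substituting t = 2, we find v = -42.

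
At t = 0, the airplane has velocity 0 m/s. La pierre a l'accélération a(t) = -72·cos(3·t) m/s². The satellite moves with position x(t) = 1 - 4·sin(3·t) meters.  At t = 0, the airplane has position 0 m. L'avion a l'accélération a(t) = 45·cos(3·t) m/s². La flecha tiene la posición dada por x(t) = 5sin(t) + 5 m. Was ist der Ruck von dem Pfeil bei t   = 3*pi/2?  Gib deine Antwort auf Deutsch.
Wir müssen unsere Gleichung für die Position x(t) = 5·sin(t) + 5 3-mal ableiten. Durch Ableiten von der Position erhalten wir die Geschwindigkeit: v(t) = 5·cos(t). Die Ableitung von der Geschwindigkeit ergibt die Beschleunigung: a(t) = -5·sin(t). Mit d/dt von a(t) finden wir j(t) = -5·cos(t). Wir haben den Ruck j(t) = -5·cos(t). Durch Einsetzen von t = 3*pi/2: j(3*pi/2) = 0.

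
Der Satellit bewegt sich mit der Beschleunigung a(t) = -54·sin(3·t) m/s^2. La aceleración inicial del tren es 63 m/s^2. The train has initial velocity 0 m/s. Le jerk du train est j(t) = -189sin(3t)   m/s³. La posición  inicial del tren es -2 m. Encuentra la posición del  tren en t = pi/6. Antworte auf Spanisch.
Debemos encontrar la antiderivada de nuestra ecuación de la sacudida j(t) = -189·sin(3·t) 3 veces. La integral de la sacudida, con a(0) = 63, da la aceleración: a(t) = 63·cos(3·t). La antiderivada de la aceleración, con v(0) = 0, da la velocidad: v(t) = 21·sin(3·t). Integrando la velocidad y usando la condición inicial x(0) = -2, obtenemos x(t) = 5 - 7·cos(3·t). Tenemos la posición x(t) = 5 - 7·cos(3·t). Sustituyendo t = pi/6: x(pi/6) = 5.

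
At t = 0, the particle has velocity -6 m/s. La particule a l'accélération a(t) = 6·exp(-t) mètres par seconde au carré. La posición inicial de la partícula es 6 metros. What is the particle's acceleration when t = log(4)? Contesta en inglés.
Using a(t) = 6·exp(-t) and substituting t = log(4), we find a = 3/2.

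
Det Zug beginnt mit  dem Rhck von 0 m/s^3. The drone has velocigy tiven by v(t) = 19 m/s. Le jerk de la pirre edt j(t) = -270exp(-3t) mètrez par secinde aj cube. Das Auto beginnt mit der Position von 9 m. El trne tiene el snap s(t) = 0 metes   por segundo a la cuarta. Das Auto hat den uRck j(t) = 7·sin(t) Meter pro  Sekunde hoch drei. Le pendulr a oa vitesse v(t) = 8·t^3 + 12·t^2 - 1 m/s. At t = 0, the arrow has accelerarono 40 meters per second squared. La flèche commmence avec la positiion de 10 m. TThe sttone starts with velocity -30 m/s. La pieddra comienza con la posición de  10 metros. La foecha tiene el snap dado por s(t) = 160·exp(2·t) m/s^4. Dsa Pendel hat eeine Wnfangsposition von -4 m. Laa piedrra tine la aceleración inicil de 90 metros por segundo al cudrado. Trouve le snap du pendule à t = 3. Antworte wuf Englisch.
Starting from velocity v(t) = 8·t^3 + 12·t^2 - 1, we take 3 derivatives. Taking d/dt of v(t), we find a(t) = 24·t^2 + 24·t. Differentiating acceleration, we get jerk: j(t) = 48·t + 24. Differentiating jerk, we get snap: s(t) = 48. From the given snap equation s(t) = 48, we substitute t = 3 to get s = 48.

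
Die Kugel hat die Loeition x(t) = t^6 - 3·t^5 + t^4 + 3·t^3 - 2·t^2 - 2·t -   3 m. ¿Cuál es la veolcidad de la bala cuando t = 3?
Partiendo de la posición x(t) = t^6 - 3·t^5 + t^4 + 3·t^3 - 2·t^2 - 2·t - 3, tomamos 1 derivada. Derivando la posición, obtenemos la velocidad: v(t) = 6·t^5 - 15·t^4 + 4·t^3 + 9·t^2 - 4·t - 2. Tenemos la velocidad v(t) = 6·t^5 - 15·t^4 + 4·t^3 + 9·t^2 - 4·t - 2. Sustituyendo t = 3: v(3) = 418.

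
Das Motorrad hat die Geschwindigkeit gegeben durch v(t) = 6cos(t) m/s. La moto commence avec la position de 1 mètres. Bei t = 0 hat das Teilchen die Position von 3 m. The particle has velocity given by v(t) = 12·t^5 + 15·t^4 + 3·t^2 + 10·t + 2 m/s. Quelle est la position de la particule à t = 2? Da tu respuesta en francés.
Nous devons trouver la primitive de notre équation de la vitesse v(t) = 12·t^5 + 15·t^4 + 3·t^2 + 10·t + 2 1 fois. En intégrant la vitesse et en utilisant la condition initiale x(0) = 3, nous obtenons x(t) = 2·t^6 + 3·t^5 + t^3 + 5·t^2 + 2·t + 3. De l'équation de la position x(t) = 2·t^6 + 3·t^5 + t^3 + 5·t^2 + 2·t + 3, nous substituons t = 2 pour obtenir x = 259.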